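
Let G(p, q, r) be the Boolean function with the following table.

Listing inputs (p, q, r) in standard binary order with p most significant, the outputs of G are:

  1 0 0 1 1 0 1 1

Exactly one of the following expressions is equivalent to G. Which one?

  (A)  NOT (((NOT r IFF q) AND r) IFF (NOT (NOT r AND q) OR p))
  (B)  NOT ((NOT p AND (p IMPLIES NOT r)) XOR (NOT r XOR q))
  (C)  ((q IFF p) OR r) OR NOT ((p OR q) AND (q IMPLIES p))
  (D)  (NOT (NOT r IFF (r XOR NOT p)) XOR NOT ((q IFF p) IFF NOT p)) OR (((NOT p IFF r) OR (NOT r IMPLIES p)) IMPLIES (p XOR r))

A

(B) fails at (1,0,0): the formula yields 0, G is 1.
(C) fails at (0,0,1): the formula yields 1, G is 0.
(D) fails at (0,0,1): the formula yields 1, G is 0.
Only (A) survives; checking it on all 8 rows confirms it matches G.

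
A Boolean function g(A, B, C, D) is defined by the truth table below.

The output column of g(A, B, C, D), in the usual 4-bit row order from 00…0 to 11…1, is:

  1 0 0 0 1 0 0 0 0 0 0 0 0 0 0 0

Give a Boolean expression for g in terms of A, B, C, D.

The 1-rows are (0,0,0,0), (0,1,0,0). Each contributes one minterm — ¬A·¬B·¬C·¬D; ¬A·B·¬C·¬D — and their disjunction is a sum-of-products form of g.

g(A, B, C, D) = (((~A & ~B) & ~C) & ~D) | (((~A & B) & ~C) & ~D)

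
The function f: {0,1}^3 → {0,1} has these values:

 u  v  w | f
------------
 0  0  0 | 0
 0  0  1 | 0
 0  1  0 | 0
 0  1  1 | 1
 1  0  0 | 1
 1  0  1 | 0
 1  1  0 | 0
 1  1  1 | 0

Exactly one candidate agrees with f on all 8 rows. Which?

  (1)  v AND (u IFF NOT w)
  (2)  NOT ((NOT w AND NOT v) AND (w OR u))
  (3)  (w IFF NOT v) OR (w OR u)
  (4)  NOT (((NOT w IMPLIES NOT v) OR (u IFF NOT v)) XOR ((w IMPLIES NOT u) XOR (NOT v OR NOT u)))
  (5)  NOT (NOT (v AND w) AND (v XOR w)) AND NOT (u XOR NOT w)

(1) fails at (1,0,0): the formula yields 0, f is 1.
(2) fails at (0,0,0): the formula yields 1, f is 0.
(3) fails at (0,0,1): the formula yields 1, f is 0.
(4) fails at (0,1,1): the formula yields 0, f is 1.
(5) is the remaining candidate, and it agrees with f on all 8 inputs.

5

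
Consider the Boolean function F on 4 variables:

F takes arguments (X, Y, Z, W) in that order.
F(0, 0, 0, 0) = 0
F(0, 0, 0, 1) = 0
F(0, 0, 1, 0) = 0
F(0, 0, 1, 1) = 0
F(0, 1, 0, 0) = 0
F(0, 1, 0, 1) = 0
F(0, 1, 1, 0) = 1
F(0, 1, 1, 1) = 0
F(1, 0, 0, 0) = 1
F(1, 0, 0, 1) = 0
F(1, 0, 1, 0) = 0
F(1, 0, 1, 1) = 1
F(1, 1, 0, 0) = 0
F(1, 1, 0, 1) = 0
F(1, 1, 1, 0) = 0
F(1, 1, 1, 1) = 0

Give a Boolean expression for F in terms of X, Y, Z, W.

F(X, Y, Z, W) = ((((¬X ∧ Y) ∧ Z) ∧ ¬W) ∨ (((X ∧ ¬Y) ∧ ¬Z) ∧ ¬W)) ∨ (((X ∧ ¬Y) ∧ Z) ∧ W)

F=1 on 3 inputs: (0,1,1,0), (1,0,0,0), (1,0,1,1). Reading each as a conjunction of literals (¬X·Y·Z·¬W, X·¬Y·¬Z·¬W, X·¬Y·Z·W) and taking the OR gives the canonical DNF.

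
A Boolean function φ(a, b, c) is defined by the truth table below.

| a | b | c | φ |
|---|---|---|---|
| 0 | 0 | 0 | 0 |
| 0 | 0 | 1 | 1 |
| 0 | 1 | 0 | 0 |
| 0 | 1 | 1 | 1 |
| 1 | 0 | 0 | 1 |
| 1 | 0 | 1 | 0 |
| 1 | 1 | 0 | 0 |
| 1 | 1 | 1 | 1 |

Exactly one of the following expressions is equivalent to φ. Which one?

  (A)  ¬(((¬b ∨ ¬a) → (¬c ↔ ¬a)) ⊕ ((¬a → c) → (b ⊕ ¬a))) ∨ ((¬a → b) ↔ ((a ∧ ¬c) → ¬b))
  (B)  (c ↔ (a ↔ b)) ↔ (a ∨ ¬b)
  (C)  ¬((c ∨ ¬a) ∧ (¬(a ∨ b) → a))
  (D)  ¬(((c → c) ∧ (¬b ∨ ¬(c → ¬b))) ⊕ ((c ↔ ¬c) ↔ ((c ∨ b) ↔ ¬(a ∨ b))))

(A) fails at (0,0,0): the formula yields 1, φ is 0.
(C) fails at (0,0,0): the formula yields 1, φ is 0.
(D) fails at (0,0,0): the formula yields 1, φ is 0.
(B) is the remaining candidate, and it agrees with φ on all 8 inputs.

B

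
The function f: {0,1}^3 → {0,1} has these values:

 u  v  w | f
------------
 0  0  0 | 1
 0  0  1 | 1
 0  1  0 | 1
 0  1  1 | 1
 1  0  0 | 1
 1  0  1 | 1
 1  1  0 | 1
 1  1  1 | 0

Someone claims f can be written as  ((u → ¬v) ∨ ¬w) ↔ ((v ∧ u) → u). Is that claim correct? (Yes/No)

Yes

Evaluate ((u → ¬v) ∨ ¬w) ↔ ((v ∧ u) → u) on each row and compare to f:
  u=0, v=0, w=0: formula gives 1, f = 1 ✓
  u=0, v=0, w=1: formula gives 1, f = 1 ✓
  u=0, v=1, w=0: formula gives 1, f = 1 ✓
  u=0, v=1, w=1: formula gives 1, f = 1 ✓
  u=1, v=0, w=0: formula gives 1, f = 1 ✓
  …and likewise for the remaining 3 rows.
All 8 rows match — the expression computes f exactly.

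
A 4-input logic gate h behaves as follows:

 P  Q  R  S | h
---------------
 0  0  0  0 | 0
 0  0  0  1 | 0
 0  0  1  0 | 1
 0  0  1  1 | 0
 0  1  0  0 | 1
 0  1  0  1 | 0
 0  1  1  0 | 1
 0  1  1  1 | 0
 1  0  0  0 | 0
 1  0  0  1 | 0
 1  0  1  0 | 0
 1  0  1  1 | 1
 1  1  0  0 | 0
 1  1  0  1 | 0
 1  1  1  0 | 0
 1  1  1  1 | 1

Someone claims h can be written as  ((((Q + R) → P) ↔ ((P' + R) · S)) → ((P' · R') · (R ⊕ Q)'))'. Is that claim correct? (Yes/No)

Yes

Check the formula against h row by row:
  P=0, Q=0, R=0, S=0: formula gives 0, h = 0 ✓
  P=0, Q=0, R=0, S=1: formula gives 0, h = 0 ✓
  P=0, Q=0, R=1, S=0: formula gives 1, h = 1 ✓
  P=0, Q=0, R=1, S=1: formula gives 0, h = 0 ✓
  … (the remaining 12 rows also agree.)
No disagreement on any input; they are logically equivalent.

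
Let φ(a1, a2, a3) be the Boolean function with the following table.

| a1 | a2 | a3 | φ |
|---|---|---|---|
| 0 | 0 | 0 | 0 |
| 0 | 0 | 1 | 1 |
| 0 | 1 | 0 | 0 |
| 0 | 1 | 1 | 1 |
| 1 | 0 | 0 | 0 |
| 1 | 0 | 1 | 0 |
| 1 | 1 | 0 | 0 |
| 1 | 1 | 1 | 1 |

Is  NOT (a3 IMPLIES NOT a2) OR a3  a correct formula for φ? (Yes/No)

No

Test each input against both φ and the formula:
  a1=0, a2=0, a3=0: formula gives 0, φ = 0 ✓
  a1=0, a2=0, a3=1: formula gives 1, φ = 1 ✓
  a1=0, a2=1, a3=0: formula gives 0, φ = 0 ✓
  a1=0, a2=1, a3=1: formula gives 1, φ = 1 ✓
  a1=1, a2=0, a3=0: formula gives 0, φ = 0 ✓
  a1=1, a2=0, a3=1: formula gives 1, but φ = 0 ✗
Row (1,0,1) is a counterexample, so the formula is not equivalent to φ.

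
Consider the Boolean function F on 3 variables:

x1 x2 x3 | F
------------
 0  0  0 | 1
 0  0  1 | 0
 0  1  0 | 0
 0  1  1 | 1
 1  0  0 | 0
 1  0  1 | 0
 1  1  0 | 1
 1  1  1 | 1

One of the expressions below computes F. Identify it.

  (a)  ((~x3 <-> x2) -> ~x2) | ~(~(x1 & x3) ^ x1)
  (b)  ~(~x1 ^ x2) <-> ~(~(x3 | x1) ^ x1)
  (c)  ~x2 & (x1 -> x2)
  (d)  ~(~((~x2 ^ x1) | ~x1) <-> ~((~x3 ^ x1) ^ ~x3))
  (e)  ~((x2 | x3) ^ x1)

(a) disagrees with F on (0,0,1) (formula → 1, table → 0); rule it out.
(c) disagrees with F on (0,0,1) (formula → 1, table → 0); rule it out.
(d) disagrees with F on (0,0,1) (formula → 1, table → 0); rule it out.
(e) disagrees with F on (0,1,1) (formula → 0, table → 1); rule it out.
(b) is the remaining candidate, and it agrees with F on all 8 inputs.

b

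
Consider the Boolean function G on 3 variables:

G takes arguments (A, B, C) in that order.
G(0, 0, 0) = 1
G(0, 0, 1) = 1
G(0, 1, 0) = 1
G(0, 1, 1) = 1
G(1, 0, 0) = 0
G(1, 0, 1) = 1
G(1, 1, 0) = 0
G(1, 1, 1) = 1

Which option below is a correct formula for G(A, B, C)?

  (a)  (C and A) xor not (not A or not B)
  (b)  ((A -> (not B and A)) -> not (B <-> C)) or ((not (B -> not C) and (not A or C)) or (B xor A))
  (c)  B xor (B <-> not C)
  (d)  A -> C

d

(a) fails at (0,0,0): the formula yields 0, G is 1.
(b) fails at (0,0,0): the formula yields 0, G is 1.
(c) fails at (0,0,0): the formula yields 0, G is 1.
(d) is the remaining candidate, and it agrees with G on all 8 inputs.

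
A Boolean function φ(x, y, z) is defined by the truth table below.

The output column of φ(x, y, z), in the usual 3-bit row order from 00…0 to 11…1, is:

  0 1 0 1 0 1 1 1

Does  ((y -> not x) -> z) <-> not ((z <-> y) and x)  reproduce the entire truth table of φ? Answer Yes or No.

No

Test each input against both φ and the formula:
  x=0, y=0, z=0: formula gives 0, φ = 0 ✓
  x=0, y=0, z=1: formula gives 1, φ = 1 ✓
  x=0, y=1, z=0: formula gives 0, φ = 0 ✓
  x=0, y=1, z=1: formula gives 1, φ = 1 ✓
  x=1, y=0, z=0: formula gives 1, but φ = 0 ✗
A single disagreement suffices: at (1,0,0) they differ, so the formula does not compute φ.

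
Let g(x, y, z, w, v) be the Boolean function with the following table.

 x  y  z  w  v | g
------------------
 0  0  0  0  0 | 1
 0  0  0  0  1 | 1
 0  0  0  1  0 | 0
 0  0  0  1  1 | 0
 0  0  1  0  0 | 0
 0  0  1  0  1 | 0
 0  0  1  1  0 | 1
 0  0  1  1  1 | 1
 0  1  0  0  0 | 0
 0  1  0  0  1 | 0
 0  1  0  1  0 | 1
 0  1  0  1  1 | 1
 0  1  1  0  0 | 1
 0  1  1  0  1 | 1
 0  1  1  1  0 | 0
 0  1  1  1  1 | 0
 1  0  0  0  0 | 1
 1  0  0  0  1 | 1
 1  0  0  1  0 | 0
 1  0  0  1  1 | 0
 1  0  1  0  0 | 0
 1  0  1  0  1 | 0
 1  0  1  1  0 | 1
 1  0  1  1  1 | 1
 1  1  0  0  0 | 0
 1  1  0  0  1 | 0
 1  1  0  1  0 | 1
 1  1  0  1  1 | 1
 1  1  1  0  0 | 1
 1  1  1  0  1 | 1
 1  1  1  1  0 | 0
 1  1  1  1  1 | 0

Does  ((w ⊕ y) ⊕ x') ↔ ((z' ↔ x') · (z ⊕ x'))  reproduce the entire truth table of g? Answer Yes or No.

Yes

Check the formula against g row by row:
  x=0, y=0, z=0, w=0, v=0: formula gives 1, g = 1 ✓
  x=0, y=0, z=0, w=0, v=1: formula gives 1, g = 1 ✓
  x=0, y=0, z=0, w=1, v=0: formula gives 0, g = 0 ✓
  x=0, y=0, z=0, w=1, v=1: formula gives 0, g = 0 ✓
  …and likewise for the remaining 28 rows.
Every row agrees, so the formula is equivalent.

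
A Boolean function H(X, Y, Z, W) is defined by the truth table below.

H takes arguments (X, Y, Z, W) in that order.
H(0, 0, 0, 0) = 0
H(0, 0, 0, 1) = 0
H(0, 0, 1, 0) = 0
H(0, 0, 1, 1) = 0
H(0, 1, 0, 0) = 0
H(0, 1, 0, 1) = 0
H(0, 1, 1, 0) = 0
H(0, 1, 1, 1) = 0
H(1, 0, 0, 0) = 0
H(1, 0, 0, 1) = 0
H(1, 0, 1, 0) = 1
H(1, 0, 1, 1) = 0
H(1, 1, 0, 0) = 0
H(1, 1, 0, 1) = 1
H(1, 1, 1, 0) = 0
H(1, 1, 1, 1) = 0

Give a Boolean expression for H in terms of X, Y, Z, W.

H(X, Y, Z, W) = (((X & ~Y) & Z) & ~W) | (((X & Y) & ~Z) & W)

The 1-rows are (1,0,1,0), (1,1,0,1). Each contributes one minterm — X·¬Y·Z·¬W; X·Y·¬Z·W — and their disjunction is a sum-of-products form of H.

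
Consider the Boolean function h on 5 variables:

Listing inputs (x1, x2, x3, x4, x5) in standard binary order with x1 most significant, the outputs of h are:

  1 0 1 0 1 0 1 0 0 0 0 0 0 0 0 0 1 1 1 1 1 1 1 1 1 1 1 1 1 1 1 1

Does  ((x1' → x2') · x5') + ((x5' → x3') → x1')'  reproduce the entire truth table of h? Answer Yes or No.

Yes

Evaluate ((x1' → x2') · x5') + ((x5' → x3') → x1')' on each row and compare to h:
  x1=0, x2=0, x3=0, x4=0, x5=0: formula gives 1, h = 1 ✓
  x1=0, x2=0, x3=0, x4=0, x5=1: formula gives 0, h = 0 ✓
  x1=0, x2=0, x3=0, x4=1, x5=0: formula gives 1, h = 1 ✓
  x1=0, x2=0, x3=0, x4=1, x5=1: formula gives 0, h = 0 ✓
  …and likewise for the remaining 28 rows.
All 32 rows match — the expression computes h exactly.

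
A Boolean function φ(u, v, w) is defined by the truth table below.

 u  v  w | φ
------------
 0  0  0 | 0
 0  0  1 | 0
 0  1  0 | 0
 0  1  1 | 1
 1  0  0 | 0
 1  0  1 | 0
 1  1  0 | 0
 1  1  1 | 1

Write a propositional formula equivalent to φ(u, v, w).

φ(u, v, w) = ((NOT u AND v) AND w) OR ((u AND v) AND w)

Collect the rows where φ=1 — (0,1,1), (1,1,1) — and write one minterm per row: ¬u·v·w, u·v·w. Their union (logical OR) reproduces the table exactly.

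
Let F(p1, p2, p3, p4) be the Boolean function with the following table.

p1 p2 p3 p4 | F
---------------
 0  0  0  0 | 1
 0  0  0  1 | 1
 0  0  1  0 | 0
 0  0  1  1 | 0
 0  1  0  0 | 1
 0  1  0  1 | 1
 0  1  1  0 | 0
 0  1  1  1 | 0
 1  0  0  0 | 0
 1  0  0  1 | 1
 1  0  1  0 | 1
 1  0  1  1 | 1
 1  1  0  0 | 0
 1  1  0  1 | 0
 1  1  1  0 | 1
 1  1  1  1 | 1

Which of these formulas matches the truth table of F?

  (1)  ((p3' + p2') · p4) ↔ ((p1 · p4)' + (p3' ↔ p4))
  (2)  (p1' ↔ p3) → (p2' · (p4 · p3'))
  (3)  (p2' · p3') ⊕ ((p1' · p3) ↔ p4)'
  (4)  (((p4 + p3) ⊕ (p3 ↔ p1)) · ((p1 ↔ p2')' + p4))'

2

(1): at (0,0,0,0) it gives 0, but F = 1 — eliminated.
(3): at (0,0,0,1) it gives 0, but F = 1 — eliminated.
(4): at (0,0,0,0) it gives 0, but F = 1 — eliminated.
That leaves (2). Evaluating it on every row reproduces the table of F exactly.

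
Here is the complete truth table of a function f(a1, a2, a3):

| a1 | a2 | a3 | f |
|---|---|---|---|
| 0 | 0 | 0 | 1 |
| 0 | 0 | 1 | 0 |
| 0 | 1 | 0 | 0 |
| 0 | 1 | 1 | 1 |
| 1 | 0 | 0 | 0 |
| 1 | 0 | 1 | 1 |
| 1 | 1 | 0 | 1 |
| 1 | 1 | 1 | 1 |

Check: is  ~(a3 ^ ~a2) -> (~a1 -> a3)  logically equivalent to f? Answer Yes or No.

No

Test each input against both f and the formula:
  a1=0, a2=0, a3=0: formula gives 1, f = 1 ✓
  a1=0, a2=0, a3=1: formula gives 1, but f = 0 ✗
A single disagreement suffices: at (0,0,1) they differ, so the formula does not compute f.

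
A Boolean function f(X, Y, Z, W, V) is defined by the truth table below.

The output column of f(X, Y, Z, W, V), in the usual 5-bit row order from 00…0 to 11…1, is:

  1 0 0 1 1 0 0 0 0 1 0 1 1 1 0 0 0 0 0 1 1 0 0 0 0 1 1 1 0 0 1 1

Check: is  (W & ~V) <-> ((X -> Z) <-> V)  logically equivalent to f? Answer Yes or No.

Check the formula against f row by row:
  X=0, Y=0, Z=0, W=0, V=0: formula gives 1, f = 1 ✓
  X=0, Y=0, Z=0, W=0, V=1: formula gives 0, f = 0 ✓
  X=0, Y=0, Z=0, W=1, V=0: formula gives 0, f = 0 ✓
  X=0, Y=0, Z=0, W=1, V=1: formula gives 0, but f = 1 ✗
A single disagreement suffices: at (0,0,0,1,1) they differ, so the formula does not compute f.

No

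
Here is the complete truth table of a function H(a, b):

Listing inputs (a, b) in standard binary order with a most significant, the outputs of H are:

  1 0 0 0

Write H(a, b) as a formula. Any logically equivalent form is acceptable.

H(a, b) = ¬(a ∨ b)

The output is 1 only when every input is 0 — NOR of all inputs.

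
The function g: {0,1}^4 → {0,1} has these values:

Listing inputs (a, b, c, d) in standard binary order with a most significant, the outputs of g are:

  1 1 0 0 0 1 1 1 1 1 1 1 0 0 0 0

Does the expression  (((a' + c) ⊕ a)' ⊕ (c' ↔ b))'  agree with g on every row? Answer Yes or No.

No

Test each input against both g and the formula:
  a=0, b=0, c=0, d=0: formula gives 1, g = 1 ✓
  a=0, b=0, c=0, d=1: formula gives 1, g = 1 ✓
  a=0, b=0, c=1, d=0: formula gives 0, g = 0 ✓
  a=0, b=0, c=1, d=1: formula gives 0, g = 0 ✓
  …
  a=0, b=1, c=0, d=1: formula gives 0, but g = 1 ✗
Since they disagree at (0,1,0,1), the expression is not a correct formula for g.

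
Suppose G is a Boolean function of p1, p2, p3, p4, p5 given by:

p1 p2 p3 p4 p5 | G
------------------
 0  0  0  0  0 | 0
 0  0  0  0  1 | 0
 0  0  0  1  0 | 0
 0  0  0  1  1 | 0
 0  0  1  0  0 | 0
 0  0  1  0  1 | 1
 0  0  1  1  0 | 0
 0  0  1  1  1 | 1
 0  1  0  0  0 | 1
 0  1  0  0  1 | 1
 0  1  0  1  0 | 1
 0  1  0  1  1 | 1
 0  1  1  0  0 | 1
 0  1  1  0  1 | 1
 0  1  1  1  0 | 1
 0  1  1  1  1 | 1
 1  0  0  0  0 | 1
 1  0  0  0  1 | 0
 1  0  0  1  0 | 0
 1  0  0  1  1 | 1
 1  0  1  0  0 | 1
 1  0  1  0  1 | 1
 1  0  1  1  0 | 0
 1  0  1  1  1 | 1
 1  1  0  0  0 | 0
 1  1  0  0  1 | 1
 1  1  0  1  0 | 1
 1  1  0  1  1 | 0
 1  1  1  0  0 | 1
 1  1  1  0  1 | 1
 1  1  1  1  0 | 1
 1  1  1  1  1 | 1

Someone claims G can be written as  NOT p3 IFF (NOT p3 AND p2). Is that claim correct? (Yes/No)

No

Check the formula against G row by row:
  p1=0, p2=0, p3=0, p4=0, p5=0: formula gives 0, G = 0 ✓
  p1=0, p2=0, p3=0, p4=0, p5=1: formula gives 0, G = 0 ✓
  p1=0, p2=0, p3=0, p4=1, p5=0: formula gives 0, G = 0 ✓
  p1=0, p2=0, p3=0, p4=1, p5=1: formula gives 0, G = 0 ✓
  p1=0, p2=0, p3=1, p4=0, p5=0: formula gives 1, but G = 0 ✗
Row (0,0,1,0,0) is a counterexample, so the formula is not equivalent to G.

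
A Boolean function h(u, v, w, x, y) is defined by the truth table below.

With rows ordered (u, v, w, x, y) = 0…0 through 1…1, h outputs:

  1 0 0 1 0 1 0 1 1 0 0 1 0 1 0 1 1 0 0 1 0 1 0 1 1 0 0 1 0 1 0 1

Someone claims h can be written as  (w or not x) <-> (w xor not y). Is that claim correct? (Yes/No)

Test each input against both h and the formula:
  u=0, v=0, w=0, x=0, y=0: formula gives 1, h = 1 ✓
  u=0, v=0, w=0, x=0, y=1: formula gives 0, h = 0 ✓
  u=0, v=0, w=0, x=1, y=0: formula gives 0, h = 0 ✓
  u=0, v=0, w=0, x=1, y=1: formula gives 1, h = 1 ✓
  …and likewise for the remaining 28 rows.
No disagreement on any input; they are logically equivalent.

Yes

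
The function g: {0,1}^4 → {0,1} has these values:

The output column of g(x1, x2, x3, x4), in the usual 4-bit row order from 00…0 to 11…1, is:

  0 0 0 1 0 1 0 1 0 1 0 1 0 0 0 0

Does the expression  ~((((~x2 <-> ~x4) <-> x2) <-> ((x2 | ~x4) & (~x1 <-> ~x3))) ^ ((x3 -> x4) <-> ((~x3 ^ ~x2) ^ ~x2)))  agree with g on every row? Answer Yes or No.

No

Test each input against both g and the formula:
  x1=0, x2=0, x3=0, x4=0: formula gives 0, g = 0 ✓
  x1=0, x2=0, x3=0, x4=1: formula gives 0, g = 0 ✓
  x1=0, x2=0, x3=1, x4=0: formula gives 1, but g = 0 ✗
Since they disagree at (0,0,1,0), the expression is not a correct formula for g.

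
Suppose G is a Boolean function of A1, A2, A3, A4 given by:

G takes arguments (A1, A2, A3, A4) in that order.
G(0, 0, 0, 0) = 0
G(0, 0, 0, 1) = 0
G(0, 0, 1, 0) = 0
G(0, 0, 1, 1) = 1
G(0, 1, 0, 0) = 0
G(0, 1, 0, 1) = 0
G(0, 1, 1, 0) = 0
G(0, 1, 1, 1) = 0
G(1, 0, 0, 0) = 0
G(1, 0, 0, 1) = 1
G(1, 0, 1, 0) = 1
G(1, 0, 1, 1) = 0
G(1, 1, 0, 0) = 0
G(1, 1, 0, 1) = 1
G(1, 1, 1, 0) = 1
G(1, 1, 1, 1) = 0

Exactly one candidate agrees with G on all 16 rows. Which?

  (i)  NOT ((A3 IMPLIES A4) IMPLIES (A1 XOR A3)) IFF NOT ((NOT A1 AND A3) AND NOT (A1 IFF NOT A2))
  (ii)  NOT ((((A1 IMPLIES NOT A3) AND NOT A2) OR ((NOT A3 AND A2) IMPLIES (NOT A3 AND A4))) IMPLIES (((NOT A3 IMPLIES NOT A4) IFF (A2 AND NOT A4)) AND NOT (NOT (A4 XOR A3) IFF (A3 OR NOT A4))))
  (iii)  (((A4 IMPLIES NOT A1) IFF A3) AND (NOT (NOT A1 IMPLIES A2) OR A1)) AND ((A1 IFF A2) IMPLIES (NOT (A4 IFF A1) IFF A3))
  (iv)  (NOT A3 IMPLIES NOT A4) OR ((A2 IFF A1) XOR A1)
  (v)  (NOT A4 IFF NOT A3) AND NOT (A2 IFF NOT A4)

iii

(i) fails at (0,0,0,0): the formula yields 1, G is 0.
(ii) fails at (0,0,0,0): the formula yields 1, G is 0.
(iv) fails at (0,0,0,0): the formula yields 1, G is 0.
(v) fails at (0,0,0,0): the formula yields 1, G is 0.
Only (iii) survives; checking it on all 16 rows confirms it matches G.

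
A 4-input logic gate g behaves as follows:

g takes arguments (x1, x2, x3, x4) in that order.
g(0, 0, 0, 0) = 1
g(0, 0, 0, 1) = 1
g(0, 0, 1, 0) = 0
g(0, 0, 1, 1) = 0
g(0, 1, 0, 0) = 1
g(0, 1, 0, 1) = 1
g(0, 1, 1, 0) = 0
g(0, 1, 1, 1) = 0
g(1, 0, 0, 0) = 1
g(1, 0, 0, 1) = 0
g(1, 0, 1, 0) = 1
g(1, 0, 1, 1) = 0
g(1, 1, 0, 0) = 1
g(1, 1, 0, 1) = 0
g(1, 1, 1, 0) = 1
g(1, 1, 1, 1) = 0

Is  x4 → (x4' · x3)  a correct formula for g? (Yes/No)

Check the formula against g row by row:
  x1=0, x2=0, x3=0, x4=0: formula gives 1, g = 1 ✓
  x1=0, x2=0, x3=0, x4=1: formula gives 0, but g = 1 ✗
Row (0,0,0,1) is a counterexample, so the formula is not equivalent to g.

No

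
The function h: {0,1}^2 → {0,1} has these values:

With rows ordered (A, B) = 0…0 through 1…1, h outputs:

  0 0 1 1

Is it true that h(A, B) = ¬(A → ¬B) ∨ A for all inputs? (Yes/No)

Yes

Test each input against both h and the formula:
  A=0, B=0: formula gives 0, h = 0 ✓
  A=0, B=1: formula gives 0, h = 0 ✓
  A=1, B=0: formula gives 1, h = 1 ✓
  A=1, B=1: formula gives 1, h = 1 ✓
Every row agrees, so the formula is equivalent.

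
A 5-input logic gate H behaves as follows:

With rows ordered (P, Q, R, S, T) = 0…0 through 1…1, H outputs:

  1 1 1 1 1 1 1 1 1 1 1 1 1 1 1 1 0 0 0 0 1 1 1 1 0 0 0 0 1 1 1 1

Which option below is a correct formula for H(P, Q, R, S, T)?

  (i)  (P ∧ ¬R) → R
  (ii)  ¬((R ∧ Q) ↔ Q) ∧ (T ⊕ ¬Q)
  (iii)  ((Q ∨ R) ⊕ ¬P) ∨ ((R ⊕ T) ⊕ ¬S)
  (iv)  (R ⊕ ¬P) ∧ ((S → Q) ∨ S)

i

(ii) disagrees with H on (0,0,0,0,0) (formula → 0, table → 1); rule it out.
(iii) disagrees with H on (0,0,1,0,0) (formula → 0, table → 1); rule it out.
(iv) disagrees with H on (0,0,1,0,0) (formula → 0, table → 1); rule it out.
That leaves (i). Evaluating it on every row reproduces the table of H exactly.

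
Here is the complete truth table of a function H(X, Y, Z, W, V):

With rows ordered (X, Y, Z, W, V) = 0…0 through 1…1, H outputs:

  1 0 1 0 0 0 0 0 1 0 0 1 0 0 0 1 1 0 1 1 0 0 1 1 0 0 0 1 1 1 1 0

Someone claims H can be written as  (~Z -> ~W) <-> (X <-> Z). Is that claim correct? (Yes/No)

No

Evaluate (~Z -> ~W) <-> (X <-> Z) on each row and compare to H:
  X=0, Y=0, Z=0, W=0, V=0: formula gives 1, H = 1 ✓
  X=0, Y=0, Z=0, W=0, V=1: formula gives 1, but H = 0 ✗
A single disagreement suffices: at (0,0,0,0,1) they differ, so the formula does not compute H.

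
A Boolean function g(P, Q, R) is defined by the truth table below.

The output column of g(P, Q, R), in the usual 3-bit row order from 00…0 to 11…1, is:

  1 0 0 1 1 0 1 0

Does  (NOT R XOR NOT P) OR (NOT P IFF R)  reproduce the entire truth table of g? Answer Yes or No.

No

Evaluate (NOT R XOR NOT P) OR (NOT P IFF R) on each row and compare to g:
  P=0, Q=0, R=0: formula gives 0, but g = 1 ✗
Since they disagree at (0,0,0), the expression is not a correct formula for g.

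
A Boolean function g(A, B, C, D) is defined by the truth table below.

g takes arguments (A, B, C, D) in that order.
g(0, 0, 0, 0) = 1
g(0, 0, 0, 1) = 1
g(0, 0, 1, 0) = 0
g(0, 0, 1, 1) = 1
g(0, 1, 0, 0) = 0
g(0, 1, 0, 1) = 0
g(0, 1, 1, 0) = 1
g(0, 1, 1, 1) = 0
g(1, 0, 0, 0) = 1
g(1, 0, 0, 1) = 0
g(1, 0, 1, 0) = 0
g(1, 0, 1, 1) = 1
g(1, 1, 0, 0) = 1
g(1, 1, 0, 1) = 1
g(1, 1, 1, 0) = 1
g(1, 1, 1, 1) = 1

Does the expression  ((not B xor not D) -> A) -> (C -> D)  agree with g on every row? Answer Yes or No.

Test each input against both g and the formula:
  A=0, B=0, C=0, D=0: formula gives 1, g = 1 ✓
  A=0, B=0, C=0, D=1: formula gives 1, g = 1 ✓
  A=0, B=0, C=1, D=0: formula gives 0, g = 0 ✓
  A=0, B=0, C=1, D=1: formula gives 1, g = 1 ✓
  A=0, B=1, C=0, D=0: formula gives 1, but g = 0 ✗
Row (0,1,0,0) is a counterexample, so the formula is not equivalent to g.

No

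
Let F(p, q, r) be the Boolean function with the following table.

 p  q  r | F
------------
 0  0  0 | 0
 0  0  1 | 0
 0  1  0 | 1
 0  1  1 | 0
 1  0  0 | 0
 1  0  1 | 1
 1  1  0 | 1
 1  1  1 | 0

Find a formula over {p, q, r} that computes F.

F(p, q, r) = (((~p & q) & ~r) | ((p & ~q) & r)) | ((p & q) & ~r)

The 1-rows are (0,1,0), (1,0,1), (1,1,0). Each contributes one minterm — ¬p·q·¬r; p·¬q·r; p·q·¬r — and their disjunction is a sum-of-products form of F.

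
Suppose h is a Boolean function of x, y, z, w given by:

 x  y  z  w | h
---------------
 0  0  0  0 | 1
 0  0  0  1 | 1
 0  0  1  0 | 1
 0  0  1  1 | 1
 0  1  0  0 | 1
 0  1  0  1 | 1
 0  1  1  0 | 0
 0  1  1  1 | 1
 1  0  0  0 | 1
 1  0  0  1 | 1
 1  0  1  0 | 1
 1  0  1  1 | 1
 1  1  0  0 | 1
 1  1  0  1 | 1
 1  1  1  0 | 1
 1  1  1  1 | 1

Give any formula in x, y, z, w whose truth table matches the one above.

h(x, y, z, w) = (((x' · y) · z) · w')'

Only row (0,1,1,0) gives 0. So h is 1 everywhere except there — the complement of the minterm ¬x·y·z·¬w.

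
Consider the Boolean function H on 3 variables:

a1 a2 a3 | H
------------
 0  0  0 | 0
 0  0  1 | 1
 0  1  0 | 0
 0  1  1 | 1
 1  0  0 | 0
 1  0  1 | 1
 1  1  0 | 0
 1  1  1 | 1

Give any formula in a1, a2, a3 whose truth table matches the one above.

H(a1, a2, a3) = a3

The output simply equals a3.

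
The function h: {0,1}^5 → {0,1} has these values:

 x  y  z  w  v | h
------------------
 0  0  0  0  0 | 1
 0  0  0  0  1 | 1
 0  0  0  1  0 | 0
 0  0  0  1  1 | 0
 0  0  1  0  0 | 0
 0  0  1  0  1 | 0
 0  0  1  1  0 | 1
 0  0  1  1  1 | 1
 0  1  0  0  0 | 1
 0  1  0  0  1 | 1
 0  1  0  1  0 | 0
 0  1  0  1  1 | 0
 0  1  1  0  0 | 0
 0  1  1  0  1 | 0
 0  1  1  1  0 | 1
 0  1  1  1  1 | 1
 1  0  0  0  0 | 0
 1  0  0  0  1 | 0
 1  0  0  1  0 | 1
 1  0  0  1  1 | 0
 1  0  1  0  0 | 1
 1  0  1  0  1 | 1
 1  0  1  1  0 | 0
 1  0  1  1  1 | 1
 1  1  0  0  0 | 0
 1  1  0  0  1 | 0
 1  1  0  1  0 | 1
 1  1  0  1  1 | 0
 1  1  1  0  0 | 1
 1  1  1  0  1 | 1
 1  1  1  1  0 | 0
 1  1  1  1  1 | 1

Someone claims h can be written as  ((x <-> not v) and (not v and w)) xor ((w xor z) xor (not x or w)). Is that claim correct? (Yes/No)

Check the formula against h row by row:
  x=0, y=0, z=0, w=0, v=0: formula gives 1, h = 1 ✓
  x=0, y=0, z=0, w=0, v=1: formula gives 1, h = 1 ✓
  x=0, y=0, z=0, w=1, v=0: formula gives 0, h = 0 ✓
  x=0, y=0, z=0, w=1, v=1: formula gives 0, h = 0 ✓
  …and likewise for the remaining 28 rows.
All 32 rows match — the expression computes h exactly.

Yes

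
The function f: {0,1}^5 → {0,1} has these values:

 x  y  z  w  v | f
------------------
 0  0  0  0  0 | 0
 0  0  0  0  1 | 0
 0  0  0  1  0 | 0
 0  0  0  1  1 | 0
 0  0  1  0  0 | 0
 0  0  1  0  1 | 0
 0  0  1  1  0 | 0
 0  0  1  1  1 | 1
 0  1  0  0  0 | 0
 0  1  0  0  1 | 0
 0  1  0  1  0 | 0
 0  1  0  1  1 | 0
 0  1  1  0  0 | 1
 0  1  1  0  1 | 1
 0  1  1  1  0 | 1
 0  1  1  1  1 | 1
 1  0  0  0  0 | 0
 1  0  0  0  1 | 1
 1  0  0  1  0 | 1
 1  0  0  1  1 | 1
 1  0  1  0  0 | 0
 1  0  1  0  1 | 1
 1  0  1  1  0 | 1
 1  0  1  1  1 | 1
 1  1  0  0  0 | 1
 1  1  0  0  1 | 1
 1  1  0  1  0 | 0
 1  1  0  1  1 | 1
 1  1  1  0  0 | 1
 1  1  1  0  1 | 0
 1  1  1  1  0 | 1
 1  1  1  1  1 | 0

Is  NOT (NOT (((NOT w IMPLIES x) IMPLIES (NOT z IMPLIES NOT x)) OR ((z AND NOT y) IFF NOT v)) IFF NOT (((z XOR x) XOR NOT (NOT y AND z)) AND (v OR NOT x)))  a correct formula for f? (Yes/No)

No

Evaluate NOT (NOT (((NOT w IMPLIES x) IMPLIES (NOT z IMPLIES NOT x)) OR ((z AND NOT y) IFF NOT v)) IFF NOT (((z XOR x) XOR NOT (NOT y AND z)) AND (v OR NOT x))) on each row and compare to f:
  x=0, y=0, z=0, w=0, v=0: formula gives 0, f = 0 ✓
  x=0, y=0, z=0, w=0, v=1: formula gives 0, f = 0 ✓
  x=0, y=0, z=0, w=1, v=0: formula gives 0, f = 0 ✓
  x=0, y=0, z=0, w=1, v=1: formula gives 0, f = 0 ✓
  …
  x=0, y=0, z=1, w=1, v=1: formula gives 0, but f = 1 ✗
Since they disagree at (0,0,1,1,1), the expression is not a correct formula for f.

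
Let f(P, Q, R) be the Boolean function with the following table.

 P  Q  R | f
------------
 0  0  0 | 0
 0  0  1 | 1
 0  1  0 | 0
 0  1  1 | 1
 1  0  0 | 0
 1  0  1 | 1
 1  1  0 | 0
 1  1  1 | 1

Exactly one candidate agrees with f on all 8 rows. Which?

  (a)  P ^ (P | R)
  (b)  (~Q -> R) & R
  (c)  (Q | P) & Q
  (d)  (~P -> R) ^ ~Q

(a) disagrees with f on (1,0,1) (formula → 0, table → 1); rule it out.
(c) disagrees with f on (0,0,1) (formula → 0, table → 1); rule it out.
(d) disagrees with f on (0,0,0) (formula → 1, table → 0); rule it out.
(b) is the remaining candidate, and it agrees with f on all 8 inputs.

b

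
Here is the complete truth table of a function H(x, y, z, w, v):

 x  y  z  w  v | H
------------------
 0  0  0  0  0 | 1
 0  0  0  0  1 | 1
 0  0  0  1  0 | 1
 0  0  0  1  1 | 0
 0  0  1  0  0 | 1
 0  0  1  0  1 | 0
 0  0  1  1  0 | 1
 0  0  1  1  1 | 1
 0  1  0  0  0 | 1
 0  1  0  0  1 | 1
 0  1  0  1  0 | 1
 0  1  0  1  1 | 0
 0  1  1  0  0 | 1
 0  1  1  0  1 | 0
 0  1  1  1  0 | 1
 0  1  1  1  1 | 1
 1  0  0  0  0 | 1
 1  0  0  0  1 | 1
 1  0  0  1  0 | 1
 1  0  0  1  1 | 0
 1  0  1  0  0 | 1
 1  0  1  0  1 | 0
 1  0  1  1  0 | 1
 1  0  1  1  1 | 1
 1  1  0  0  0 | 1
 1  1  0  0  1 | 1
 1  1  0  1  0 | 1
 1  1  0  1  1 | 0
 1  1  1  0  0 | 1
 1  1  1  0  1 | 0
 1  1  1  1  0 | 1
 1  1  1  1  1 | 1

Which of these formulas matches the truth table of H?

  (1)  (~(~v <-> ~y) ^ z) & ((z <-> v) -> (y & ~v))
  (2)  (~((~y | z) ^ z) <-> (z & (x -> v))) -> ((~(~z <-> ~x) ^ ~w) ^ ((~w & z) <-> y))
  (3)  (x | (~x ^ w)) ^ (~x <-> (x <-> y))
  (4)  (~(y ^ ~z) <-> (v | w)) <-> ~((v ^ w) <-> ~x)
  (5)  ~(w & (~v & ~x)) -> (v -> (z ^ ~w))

5

(1): at (0,0,0,0,0) it gives 0, but H = 1 — eliminated.
(2): at (0,0,0,0,0) it gives 0, but H = 1 — eliminated.
(3): at (0,0,0,0,0) it gives 0, but H = 1 — eliminated.
(4): at (0,0,1,0,0) it gives 0, but H = 1 — eliminated.
That leaves (5). Evaluating it on every row reproduces the table of H exactly.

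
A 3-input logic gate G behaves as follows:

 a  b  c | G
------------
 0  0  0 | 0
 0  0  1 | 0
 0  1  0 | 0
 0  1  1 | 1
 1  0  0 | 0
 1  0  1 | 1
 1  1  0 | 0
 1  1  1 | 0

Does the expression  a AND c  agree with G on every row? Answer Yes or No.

No

Check the formula against G row by row:
  a=0, b=0, c=0: formula gives 0, G = 0 ✓
  a=0, b=0, c=1: formula gives 0, G = 0 ✓
  a=0, b=1, c=0: formula gives 0, G = 0 ✓
  a=0, b=1, c=1: formula gives 0, but G = 1 ✗
Since they disagree at (0,1,1), the expression is not a correct formula for G.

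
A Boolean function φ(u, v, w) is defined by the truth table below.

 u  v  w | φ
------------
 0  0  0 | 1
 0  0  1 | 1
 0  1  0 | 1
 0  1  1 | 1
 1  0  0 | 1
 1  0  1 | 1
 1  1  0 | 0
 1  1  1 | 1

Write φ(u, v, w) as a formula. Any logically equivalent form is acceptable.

Only row (1,1,0) gives 0. So φ is 1 everywhere except there — the complement of the minterm u·v·¬w.

φ(u, v, w) = ¬((u ∧ v) ∧ ¬w)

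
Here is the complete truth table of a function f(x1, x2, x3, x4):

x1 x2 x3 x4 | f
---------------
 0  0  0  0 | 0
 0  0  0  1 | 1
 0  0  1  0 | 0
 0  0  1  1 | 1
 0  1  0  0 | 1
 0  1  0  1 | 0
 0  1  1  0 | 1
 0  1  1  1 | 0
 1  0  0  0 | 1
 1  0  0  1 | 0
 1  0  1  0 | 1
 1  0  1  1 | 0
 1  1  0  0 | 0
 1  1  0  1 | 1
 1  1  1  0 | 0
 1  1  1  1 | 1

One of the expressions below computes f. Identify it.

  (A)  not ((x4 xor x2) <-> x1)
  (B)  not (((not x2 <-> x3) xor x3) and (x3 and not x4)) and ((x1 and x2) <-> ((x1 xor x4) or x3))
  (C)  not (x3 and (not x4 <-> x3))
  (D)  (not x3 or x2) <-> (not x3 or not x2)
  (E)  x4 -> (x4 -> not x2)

A

(B) disagrees with f on (0,0,0,0) (formula → 1, table → 0); rule it out.
(C) disagrees with f on (0,0,0,0) (formula → 1, table → 0); rule it out.
(D) disagrees with f on (0,0,0,0) (formula → 1, table → 0); rule it out.
(E) disagrees with f on (0,0,0,0) (formula → 1, table → 0); rule it out.
Only (A) survives; checking it on all 16 rows confirms it matches f.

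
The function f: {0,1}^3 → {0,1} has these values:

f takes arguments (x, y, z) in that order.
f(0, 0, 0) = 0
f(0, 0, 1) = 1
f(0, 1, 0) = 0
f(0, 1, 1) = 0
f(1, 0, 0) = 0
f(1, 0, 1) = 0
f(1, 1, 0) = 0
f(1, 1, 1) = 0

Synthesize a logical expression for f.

f(x, y, z) = (~x & ~y) & z

f is 1 on exactly one input, (0,0,1), whose minterm is ¬x·¬y·z. So f is just that conjunction.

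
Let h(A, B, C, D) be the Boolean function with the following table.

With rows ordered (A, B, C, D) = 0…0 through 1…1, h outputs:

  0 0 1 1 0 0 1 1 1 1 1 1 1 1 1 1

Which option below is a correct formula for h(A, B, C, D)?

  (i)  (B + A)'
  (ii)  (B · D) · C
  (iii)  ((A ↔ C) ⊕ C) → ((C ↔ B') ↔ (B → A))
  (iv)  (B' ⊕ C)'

(i) fails at (0,0,0,0): the formula yields 1, h is 0.
(ii) fails at (0,0,1,0): the formula yields 0, h is 1.
(iv) fails at (0,1,0,0): the formula yields 1, h is 0.
Only (iii) survives; checking it on all 16 rows confirms it matches h.

iii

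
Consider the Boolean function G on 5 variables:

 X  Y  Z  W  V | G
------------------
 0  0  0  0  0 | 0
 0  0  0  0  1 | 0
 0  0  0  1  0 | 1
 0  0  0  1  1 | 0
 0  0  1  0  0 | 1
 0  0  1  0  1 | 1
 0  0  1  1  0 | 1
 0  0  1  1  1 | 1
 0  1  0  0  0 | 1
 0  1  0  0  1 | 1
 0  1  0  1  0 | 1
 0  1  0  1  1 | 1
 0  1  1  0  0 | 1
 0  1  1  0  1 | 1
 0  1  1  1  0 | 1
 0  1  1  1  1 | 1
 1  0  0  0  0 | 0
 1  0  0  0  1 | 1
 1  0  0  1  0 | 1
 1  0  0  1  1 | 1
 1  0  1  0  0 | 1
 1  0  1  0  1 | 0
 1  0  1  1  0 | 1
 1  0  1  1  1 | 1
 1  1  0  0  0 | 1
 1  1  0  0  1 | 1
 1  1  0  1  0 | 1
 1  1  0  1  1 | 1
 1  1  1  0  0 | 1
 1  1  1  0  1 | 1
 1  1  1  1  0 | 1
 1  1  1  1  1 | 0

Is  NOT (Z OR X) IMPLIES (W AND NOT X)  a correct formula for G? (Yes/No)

No

Evaluate NOT (Z OR X) IMPLIES (W AND NOT X) on each row and compare to G:
  X=0, Y=0, Z=0, W=0, V=0: formula gives 0, G = 0 ✓
  X=0, Y=0, Z=0, W=0, V=1: formula gives 0, G = 0 ✓
  X=0, Y=0, Z=0, W=1, V=0: formula gives 1, G = 1 ✓
  X=0, Y=0, Z=0, W=1, V=1: formula gives 1, but G = 0 ✗
Row (0,0,0,1,1) is a counterexample, so the formula is not equivalent to G.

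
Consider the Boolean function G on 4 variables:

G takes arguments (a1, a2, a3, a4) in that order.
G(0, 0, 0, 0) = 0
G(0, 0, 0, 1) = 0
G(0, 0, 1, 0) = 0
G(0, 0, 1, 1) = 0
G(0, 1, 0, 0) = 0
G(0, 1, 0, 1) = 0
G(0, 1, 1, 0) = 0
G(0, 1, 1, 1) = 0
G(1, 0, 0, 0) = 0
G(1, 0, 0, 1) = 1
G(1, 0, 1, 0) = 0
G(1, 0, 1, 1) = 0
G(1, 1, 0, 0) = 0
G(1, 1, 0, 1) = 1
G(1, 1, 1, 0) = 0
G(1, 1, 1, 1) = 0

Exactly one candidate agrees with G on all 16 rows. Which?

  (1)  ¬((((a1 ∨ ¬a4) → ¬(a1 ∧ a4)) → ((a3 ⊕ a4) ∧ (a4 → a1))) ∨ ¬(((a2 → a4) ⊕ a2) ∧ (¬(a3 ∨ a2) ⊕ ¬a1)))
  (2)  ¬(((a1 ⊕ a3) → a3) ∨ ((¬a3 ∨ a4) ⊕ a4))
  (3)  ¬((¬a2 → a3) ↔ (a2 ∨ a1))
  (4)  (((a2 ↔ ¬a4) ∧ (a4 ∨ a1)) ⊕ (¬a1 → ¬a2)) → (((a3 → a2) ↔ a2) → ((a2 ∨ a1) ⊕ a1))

2

(1) disagrees with G on (0,0,1,1) (formula → 1, table → 0); rule it out.
(3) disagrees with G on (0,0,1,0) (formula → 1, table → 0); rule it out.
(4) disagrees with G on (0,0,0,0) (formula → 1, table → 0); rule it out.
Only (2) survives; checking it on all 16 rows confirms it matches G.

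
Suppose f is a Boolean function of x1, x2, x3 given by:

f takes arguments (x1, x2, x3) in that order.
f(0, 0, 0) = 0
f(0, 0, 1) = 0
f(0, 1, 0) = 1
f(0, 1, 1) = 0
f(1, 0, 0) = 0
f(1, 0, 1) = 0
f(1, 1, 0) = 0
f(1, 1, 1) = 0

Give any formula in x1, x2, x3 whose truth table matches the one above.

Only row (0,1,0) gives 1. That row's minterm ¬x1·x2·¬x3 is f directly.

f(x1, x2, x3) = (not x1 and x2) and not x3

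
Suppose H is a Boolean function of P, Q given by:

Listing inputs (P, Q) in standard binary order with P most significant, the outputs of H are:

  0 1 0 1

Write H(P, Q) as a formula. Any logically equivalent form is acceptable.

The output simply equals Q.

H(P, Q) = Q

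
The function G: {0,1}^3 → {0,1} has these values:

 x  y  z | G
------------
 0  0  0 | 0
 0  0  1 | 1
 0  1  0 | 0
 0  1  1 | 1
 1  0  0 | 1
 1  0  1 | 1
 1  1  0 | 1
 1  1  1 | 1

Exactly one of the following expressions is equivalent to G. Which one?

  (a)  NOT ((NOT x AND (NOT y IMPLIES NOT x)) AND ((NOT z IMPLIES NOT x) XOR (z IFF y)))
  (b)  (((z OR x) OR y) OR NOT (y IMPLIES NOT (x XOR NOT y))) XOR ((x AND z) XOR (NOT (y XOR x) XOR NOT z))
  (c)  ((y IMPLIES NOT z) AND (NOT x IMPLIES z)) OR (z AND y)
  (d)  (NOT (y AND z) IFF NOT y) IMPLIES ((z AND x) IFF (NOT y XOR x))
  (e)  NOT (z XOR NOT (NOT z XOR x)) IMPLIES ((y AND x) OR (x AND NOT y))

(a) fails at (0,0,0): the formula yields 1, G is 0.
(b) fails at (0,0,1): the formula yields 0, G is 1.
(d) fails at (0,0,1): the formula yields 0, G is 1.
(e) fails at (0,0,1): the formula yields 0, G is 1.
That leaves (c). Evaluating it on every row reproduces the table of G exactly.

c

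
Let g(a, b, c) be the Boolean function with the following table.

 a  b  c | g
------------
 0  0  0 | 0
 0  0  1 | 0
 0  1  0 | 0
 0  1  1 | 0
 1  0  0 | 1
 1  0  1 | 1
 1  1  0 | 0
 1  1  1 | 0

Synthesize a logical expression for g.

g(a, b, c) = ((a ∧ ¬b) ∧ ¬c) ∨ ((a ∧ ¬b) ∧ c)

g=1 on 2 inputs: (1,0,0), (1,0,1). Reading each as a conjunction of literals (a·¬b·¬c, a·¬b·c) and taking the OR gives the canonical DNF.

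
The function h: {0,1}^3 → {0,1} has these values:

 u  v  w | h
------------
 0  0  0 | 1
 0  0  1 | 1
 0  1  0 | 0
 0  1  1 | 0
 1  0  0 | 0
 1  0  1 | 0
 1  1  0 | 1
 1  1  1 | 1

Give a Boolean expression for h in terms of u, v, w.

h=1 on 4 inputs: (0,0,0), (0,0,1), (1,1,0), (1,1,1). Reading each as a conjunction of literals (¬u·¬v·¬w, ¬u·¬v·w, u·v·¬w, u·v·w) and taking the OR gives the canonical DNF.

h(u, v, w) = ((((NOT u AND NOT v) AND NOT w) OR ((NOT u AND NOT v) AND w)) OR ((u AND v) AND NOT w)) OR ((u AND v) AND w)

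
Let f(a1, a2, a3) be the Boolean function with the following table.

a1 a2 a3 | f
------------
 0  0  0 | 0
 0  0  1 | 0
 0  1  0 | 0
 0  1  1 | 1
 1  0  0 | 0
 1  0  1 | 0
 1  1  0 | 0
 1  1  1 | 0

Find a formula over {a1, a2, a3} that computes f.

f(a1, a2, a3) = (~a1 & a2) & a3

Only row (0,1,1) gives 1. That row's minterm ¬a1·a2·a3 is f directly.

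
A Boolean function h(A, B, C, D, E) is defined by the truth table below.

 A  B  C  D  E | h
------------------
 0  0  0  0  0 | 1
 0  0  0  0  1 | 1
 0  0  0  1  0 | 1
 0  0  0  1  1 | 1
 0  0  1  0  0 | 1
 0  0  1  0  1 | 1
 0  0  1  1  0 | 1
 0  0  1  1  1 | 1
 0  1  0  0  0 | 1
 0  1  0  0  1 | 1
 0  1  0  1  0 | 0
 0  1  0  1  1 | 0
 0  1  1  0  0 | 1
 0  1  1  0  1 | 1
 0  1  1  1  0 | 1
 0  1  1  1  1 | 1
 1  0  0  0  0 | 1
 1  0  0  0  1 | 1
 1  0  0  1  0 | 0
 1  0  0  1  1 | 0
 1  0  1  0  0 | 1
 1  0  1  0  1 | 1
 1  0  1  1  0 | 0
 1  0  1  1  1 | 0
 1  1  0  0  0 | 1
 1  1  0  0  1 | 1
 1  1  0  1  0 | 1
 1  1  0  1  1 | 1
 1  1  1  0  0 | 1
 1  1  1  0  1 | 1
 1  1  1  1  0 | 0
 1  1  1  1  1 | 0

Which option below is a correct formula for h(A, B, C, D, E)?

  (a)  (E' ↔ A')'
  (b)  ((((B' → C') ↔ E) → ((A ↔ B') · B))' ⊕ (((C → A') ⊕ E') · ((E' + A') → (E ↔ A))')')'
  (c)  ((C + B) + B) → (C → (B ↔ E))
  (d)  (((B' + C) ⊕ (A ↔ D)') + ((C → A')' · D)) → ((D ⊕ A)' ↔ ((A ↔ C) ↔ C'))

d

(a): at (0,0,0,0,0) it gives 0, but h = 1 — eliminated.
(b): at (0,0,0,0,0) it gives 0, but h = 1 — eliminated.
(c): at (0,0,1,0,1) it gives 0, but h = 1 — eliminated.
That leaves (d). Evaluating it on every row reproduces the table of h exactly.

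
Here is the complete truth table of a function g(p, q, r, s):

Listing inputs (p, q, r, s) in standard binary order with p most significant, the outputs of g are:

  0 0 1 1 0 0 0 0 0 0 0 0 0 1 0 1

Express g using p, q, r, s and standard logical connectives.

g(p, q, r, s) = (((((~p & ~q) & r) & ~s) | (((~p & ~q) & r) & s)) | (((p & q) & ~r) & s)) | (((p & q) & r) & s)

The 1-rows are (0,0,1,0), (0,0,1,1), (1,1,0,1), (1,1,1,1). Each contributes one minterm — ¬p·¬q·r·¬s; ¬p·¬q·r·s; p·q·¬r·s; p·q·r·s — and their disjunction is a sum-of-products form of g.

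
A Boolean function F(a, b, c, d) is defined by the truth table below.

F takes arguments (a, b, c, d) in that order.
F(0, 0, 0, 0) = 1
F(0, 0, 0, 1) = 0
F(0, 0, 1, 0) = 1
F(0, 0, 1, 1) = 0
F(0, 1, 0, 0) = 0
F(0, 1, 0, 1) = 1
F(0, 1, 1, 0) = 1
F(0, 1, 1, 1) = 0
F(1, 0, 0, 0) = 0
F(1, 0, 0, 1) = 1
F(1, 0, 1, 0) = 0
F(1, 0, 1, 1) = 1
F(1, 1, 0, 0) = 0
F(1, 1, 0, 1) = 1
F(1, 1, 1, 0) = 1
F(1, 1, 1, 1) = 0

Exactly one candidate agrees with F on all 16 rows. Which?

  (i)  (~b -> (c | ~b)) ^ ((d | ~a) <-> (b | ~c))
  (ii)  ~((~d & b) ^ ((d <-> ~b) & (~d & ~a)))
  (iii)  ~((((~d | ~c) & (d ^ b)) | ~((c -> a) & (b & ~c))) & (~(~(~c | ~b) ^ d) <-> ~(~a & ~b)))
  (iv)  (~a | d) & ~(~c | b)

iii

(i) disagrees with F on (0,0,0,0) (formula → 0, table → 1); rule it out.
(ii) disagrees with F on (0,0,0,1) (formula → 1, table → 0); rule it out.
(iv) disagrees with F on (0,0,0,0) (formula → 0, table → 1); rule it out.
That leaves (iii). Evaluating it on every row reproduces the table of F exactly.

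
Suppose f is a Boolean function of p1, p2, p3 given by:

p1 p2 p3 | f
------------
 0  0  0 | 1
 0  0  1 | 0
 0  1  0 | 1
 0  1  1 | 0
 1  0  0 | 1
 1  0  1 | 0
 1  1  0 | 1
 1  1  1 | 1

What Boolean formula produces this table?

f(p1, p2, p3) = ((((p1' · p2') · p3) + ((p1' · p2) · p3)) + ((p1 · p2') · p3))'

There are just 3 zero rows: (0,0,1), (0,1,1), (1,0,1). Their minterms are ¬p1·¬p2·p3, ¬p1·p2·p3, p1·¬p2·p3; the OR of those covers precisely the 0-outputs, and negating it yields f.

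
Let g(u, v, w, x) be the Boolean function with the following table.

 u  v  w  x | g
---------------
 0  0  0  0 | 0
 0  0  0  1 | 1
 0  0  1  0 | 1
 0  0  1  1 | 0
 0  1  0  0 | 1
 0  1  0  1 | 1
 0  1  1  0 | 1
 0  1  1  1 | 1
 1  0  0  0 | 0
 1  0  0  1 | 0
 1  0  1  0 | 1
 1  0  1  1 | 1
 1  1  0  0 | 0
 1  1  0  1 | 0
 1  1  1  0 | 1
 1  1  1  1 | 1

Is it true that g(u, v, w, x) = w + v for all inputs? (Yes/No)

No

Check the formula against g row by row:
  u=0, v=0, w=0, x=0: formula gives 0, g = 0 ✓
  u=0, v=0, w=0, x=1: formula gives 0, but g = 1 ✗
A single disagreement suffices: at (0,0,0,1) they differ, so the formula does not compute g.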